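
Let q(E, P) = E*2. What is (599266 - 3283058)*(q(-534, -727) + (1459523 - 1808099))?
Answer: 938371770048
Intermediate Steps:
q(E, P) = 2*E
(599266 - 3283058)*(q(-534, -727) + (1459523 - 1808099)) = (599266 - 3283058)*(2*(-534) + (1459523 - 1808099)) = -2683792*(-1068 - 348576) = -2683792*(-349644) = 938371770048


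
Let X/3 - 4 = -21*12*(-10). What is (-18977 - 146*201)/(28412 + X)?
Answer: -48323/35984 ≈ -1.3429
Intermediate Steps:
X = 7572 (X = 12 + 3*(-21*12*(-10)) = 12 + 3*(-252*(-10)) = 12 + 3*2520 = 12 + 7560 = 7572)
(-18977 - 146*201)/(28412 + X) = (-18977 - 146*201)/(28412 + 7572) = (-18977 - 29346)/35984 = -48323*1/35984 = -48323/35984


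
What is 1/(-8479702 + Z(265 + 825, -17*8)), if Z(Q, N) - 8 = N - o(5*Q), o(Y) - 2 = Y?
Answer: -1/8485282 ≈ -1.1785e-7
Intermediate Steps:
o(Y) = 2 + Y
Z(Q, N) = 6 + N - 5*Q (Z(Q, N) = 8 + (N - (2 + 5*Q)) = 8 + (N + (-2 - 5*Q)) = 8 + (-2 + N - 5*Q) = 6 + N - 5*Q)
1/(-8479702 + Z(265 + 825, -17*8)) = 1/(-8479702 + (6 - 17*8 - 5*(265 + 825))) = 1/(-8479702 + (6 - 136 - 5*1090)) = 1/(-8479702 + (6 - 136 - 5450)) = 1/(-8479702 - 5580) = 1/(-8485282) = -1/8485282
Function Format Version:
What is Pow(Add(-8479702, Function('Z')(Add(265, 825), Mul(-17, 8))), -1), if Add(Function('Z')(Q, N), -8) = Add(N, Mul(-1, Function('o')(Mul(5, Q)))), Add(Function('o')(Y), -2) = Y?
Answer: Rational(-1, 8485282) ≈ -1.1785e-7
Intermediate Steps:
Function('o')(Y) = Add(2, Y)
Function('Z')(Q, N) = Add(6, N, Mul(-5, Q)) (Function('Z')(Q, N) = Add(8, Add(N, Mul(-1, Add(2, Mul(5, Q))))) = Add(8, Add(N, Add(-2, Mul(-5, Q)))) = Add(8, Add(-2, N, Mul(-5, Q))) = Add(6, N, Mul(-5, Q)))
Pow(Add(-8479702, Function('Z')(Add(265, 825), Mul(-17, 8))), -1) = Pow(Add(-8479702, Add(6, Mul(-17, 8), Mul(-5, Add(265, 825)))), -1) = Pow(Add(-8479702, Add(6, -136, Mul(-5, 1090))), -1) = Pow(Add(-8479702, Add(6, -136, -5450)), -1) = Pow(Add(-8479702, -5580), -1) = Pow(-8485282, -1) = Rational(-1, 8485282)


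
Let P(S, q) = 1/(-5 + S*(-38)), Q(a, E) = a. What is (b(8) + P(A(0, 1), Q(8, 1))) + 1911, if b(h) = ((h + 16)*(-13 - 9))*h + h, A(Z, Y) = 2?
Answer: -186706/81 ≈ -2305.0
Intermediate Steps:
b(h) = h + h*(-352 - 22*h) (b(h) = ((16 + h)*(-22))*h + h = (-352 - 22*h)*h + h = h*(-352 - 22*h) + h = h + h*(-352 - 22*h))
P(S, q) = 1/(-5 - 38*S)
(b(8) + P(A(0, 1), Q(8, 1))) + 1911 = (-1*8*(351 + 22*8) - 1/(5 + 38*2)) + 1911 = (-1*8*(351 + 176) - 1/(5 + 76)) + 1911 = (-1*8*527 - 1/81) + 1911 = (-4216 - 1*1/81) + 1911 = (-4216 - 1/81) + 1911 = -341497/81 + 1911 = -186706/81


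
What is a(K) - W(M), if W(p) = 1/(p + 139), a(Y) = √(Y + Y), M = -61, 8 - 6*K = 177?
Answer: -1/78 + 13*I*√3/3 ≈ -0.012821 + 7.5056*I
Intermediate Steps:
K = -169/6 (K = 4/3 - ⅙*177 = 4/3 - 59/2 = -169/6 ≈ -28.167)
a(Y) = √2*√Y (a(Y) = √(2*Y) = √2*√Y)
W(p) = 1/(139 + p)
a(K) - W(M) = √2*√(-169/6) - 1/(139 - 61) = √2*(13*I*√6/6) - 1/78 = 13*I*√3/3 - 1*1/78 = 13*I*√3/3 - 1/78 = -1/78 + 13*I*√3/3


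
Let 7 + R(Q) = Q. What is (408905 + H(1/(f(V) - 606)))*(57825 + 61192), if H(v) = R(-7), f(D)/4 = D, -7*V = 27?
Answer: 48664980147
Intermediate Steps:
V = -27/7 (V = -⅐*27 = -27/7 ≈ -3.8571)
f(D) = 4*D
R(Q) = -7 + Q
H(v) = -14 (H(v) = -7 - 7 = -14)
(408905 + H(1/(f(V) - 606)))*(57825 + 61192) = (408905 - 14)*(57825 + 61192) = 408891*119017 = 48664980147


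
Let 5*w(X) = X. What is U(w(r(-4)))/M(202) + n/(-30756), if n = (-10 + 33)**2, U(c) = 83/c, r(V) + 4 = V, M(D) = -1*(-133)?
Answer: -3331649/8181096 ≈ -0.40724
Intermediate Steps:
M(D) = 133
r(V) = -4 + V
w(X) = X/5
n = 529 (n = 23**2 = 529)
U(w(r(-4)))/M(202) + n/(-30756) = (83/(((-4 - 4)/5)))/133 + 529/(-30756) = (83/(((1/5)*(-8))))*(1/133) + 529*(-1/30756) = (83/(-8/5))*(1/133) - 529/30756 = (83*(-5/8))*(1/133) - 529/30756 = -415/8*1/133 - 529/30756 = -415/1064 - 529/30756 = -3331649/8181096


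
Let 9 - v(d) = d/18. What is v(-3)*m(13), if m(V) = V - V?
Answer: 0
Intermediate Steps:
v(d) = 9 - d/18
m(V) = 0
v(-3)*m(13) = (9 - 1/18*(-3))*0 = (9 + ⅙)*0 = (55/6)*0 = 0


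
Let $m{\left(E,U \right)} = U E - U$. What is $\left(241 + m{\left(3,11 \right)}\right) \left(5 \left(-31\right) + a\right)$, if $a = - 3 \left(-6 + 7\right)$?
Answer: $-41554$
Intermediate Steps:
$m{\left(E,U \right)} = - U + E U$ ($m{\left(E,U \right)} = E U - U = - U + E U$)
$a = -3$ ($a = \left(-3\right) 1 = -3$)
$\left(241 + m{\left(3,11 \right)}\right) \left(5 \left(-31\right) + a\right) = \left(241 + 11 \left(-1 + 3\right)\right) \left(5 \left(-31\right) - 3\right) = \left(241 + 11 \cdot 2\right) \left(-155 - 3\right) = \left(241 + 22\right) \left(-158\right) = 263 \left(-158\right) = -41554$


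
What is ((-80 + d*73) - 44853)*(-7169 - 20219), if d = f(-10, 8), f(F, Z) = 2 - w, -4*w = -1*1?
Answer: 1227126187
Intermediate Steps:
w = 1/4 (w = -(-1)/4 = -1/4*(-1) = 1/4 ≈ 0.25000)
f(F, Z) = 7/4 (f(F, Z) = 2 - 1*1/4 = 2 - 1/4 = 7/4)
d = 7/4 ≈ 1.7500
((-80 + d*73) - 44853)*(-7169 - 20219) = ((-80 + (7/4)*73) - 44853)*(-7169 - 20219) = ((-80 + 511/4) - 44853)*(-27388) = (191/4 - 44853)*(-27388) = -179221/4*(-27388) = 1227126187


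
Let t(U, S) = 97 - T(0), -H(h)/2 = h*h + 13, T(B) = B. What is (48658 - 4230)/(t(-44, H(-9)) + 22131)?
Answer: 11107/5557 ≈ 1.9987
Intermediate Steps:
H(h) = -26 - 2*h² (H(h) = -2*(h*h + 13) = -2*(h² + 13) = -2*(13 + h²) = -26 - 2*h²)
t(U, S) = 97 (t(U, S) = 97 - 1*0 = 97 + 0 = 97)
(48658 - 4230)/(t(-44, H(-9)) + 22131) = (48658 - 4230)/(97 + 22131) = 44428/22228 = 44428*(1/22228) = 11107/5557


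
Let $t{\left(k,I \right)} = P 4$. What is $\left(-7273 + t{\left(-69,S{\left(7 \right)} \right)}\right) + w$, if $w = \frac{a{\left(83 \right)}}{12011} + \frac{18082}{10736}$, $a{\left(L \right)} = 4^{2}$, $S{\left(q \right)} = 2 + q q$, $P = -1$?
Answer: $- \frac{469076246957}{64475048} \approx -7275.3$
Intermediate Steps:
$S{\left(q \right)} = 2 + q^{2}$
$t{\left(k,I \right)} = -4$ ($t{\left(k,I \right)} = \left(-1\right) 4 = -4$)
$a{\left(L \right)} = 16$
$w = \frac{108677339}{64475048}$ ($w = \frac{16}{12011} + \frac{18082}{10736} = 16 \cdot \frac{1}{12011} + 18082 \cdot \frac{1}{10736} = \frac{16}{12011} + \frac{9041}{5368} = \frac{108677339}{64475048} \approx 1.6856$)
$\left(-7273 + t{\left(-69,S{\left(7 \right)} \right)}\right) + w = \left(-7273 - 4\right) + \frac{108677339}{64475048} = -7277 + \frac{108677339}{64475048} = - \frac{469076246957}{64475048}$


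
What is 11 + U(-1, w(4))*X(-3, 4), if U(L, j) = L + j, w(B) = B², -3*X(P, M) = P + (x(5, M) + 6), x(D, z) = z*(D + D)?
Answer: -204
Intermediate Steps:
x(D, z) = 2*D*z (x(D, z) = z*(2*D) = 2*D*z)
X(P, M) = -2 - 10*M/3 - P/3 (X(P, M) = -(P + (2*5*M + 6))/3 = -(P + (10*M + 6))/3 = -(P + (6 + 10*M))/3 = -(6 + P + 10*M)/3 = -2 - 10*M/3 - P/3)
11 + U(-1, w(4))*X(-3, 4) = 11 + (-1 + 4²)*(-2 - 10/3*4 - ⅓*(-3)) = 11 + (-1 + 16)*(-2 - 40/3 + 1) = 11 + 15*(-43/3) = 11 - 215 = -204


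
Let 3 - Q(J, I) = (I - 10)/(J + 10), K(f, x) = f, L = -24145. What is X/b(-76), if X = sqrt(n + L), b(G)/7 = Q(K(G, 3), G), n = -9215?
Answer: 33*I*sqrt(2085)/98 ≈ 15.376*I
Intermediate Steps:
Q(J, I) = 3 - (-10 + I)/(10 + J) (Q(J, I) = 3 - (I - 10)/(J + 10) = 3 - (-10 + I)/(10 + J))
b(G) = 7*(40 + 2*G)/(10 + G) (b(G) = 7*((40 - G + 3*G)/(10 + G)) = 7*((40 + 2*G)/(10 + G)) = 7*(40 + 2*G)/(10 + G))
X = 4*I*sqrt(2085) (X = sqrt(-9215 - 24145) = sqrt(-33360) = 4*I*sqrt(2085) ≈ 182.65*I)
X/b(-76) = (4*I*sqrt(2085))/((14*(20 - 76)/(10 - 76))) = (4*I*sqrt(2085))/((14*(-56)/(-66))) = (4*I*sqrt(2085))/((14*(-1/66)*(-56))) = (4*I*sqrt(2085))/(392/33) = (4*I*sqrt(2085))*(33/392) = 33*I*sqrt(2085)/98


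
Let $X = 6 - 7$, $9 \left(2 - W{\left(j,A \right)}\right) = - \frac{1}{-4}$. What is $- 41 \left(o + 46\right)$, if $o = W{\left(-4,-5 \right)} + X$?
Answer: $- \frac{69331}{36} \approx -1925.9$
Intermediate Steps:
$W{\left(j,A \right)} = \frac{71}{36}$ ($W{\left(j,A \right)} = 2 - \frac{\left(-1\right) \frac{1}{-4}}{9} = 2 - \frac{\left(-1\right) \left(- \frac{1}{4}\right)}{9} = 2 - \frac{1}{36} = \frac{71}{36}$)
$X = -1$
$o = \frac{35}{36}$ ($o = \frac{71}{36} - 1 = \frac{35}{36} \approx 0.97222$)
$- 41 \left(o + 46\right) = - 41 \left(\frac{35}{36} + 46\right) = \left(-41\right) \frac{1691}{36} = - \frac{69331}{36}$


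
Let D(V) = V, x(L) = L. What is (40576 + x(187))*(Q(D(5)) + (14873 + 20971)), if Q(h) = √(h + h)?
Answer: 1461108972 + 40763*√10 ≈ 1.4612e+9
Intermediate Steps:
Q(h) = √2*√h (Q(h) = √(2*h) = √2*√h)
(40576 + x(187))*(Q(D(5)) + (14873 + 20971)) = (40576 + 187)*(√2*√5 + (14873 + 20971)) = 40763*(√10 + 35844) = 40763*(35844 + √10) = 1461108972 + 40763*√10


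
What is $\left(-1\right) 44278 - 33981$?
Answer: $-78259$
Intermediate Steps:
$\left(-1\right) 44278 - 33981 = -44278 - 33981 = -78259$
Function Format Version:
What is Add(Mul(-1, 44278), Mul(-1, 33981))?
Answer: -78259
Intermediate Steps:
Add(Mul(-1, 44278), Mul(-1, 33981)) = Add(-44278, -33981) = -78259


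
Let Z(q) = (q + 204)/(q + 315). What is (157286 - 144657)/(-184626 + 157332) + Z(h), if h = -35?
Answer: 538283/3821160 ≈ 0.14087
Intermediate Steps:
Z(q) = (204 + q)/(315 + q)
(157286 - 144657)/(-184626 + 157332) + Z(h) = (157286 - 144657)/(-184626 + 157332) + (204 - 35)/(315 - 35) = 12629/(-27294) + 169/280 = 12629*(-1/27294) + (1/280)*169 = -12629/27294 + 169/280 = 538283/3821160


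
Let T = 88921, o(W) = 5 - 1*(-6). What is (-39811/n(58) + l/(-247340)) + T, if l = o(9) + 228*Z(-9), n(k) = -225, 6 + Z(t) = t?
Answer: 991686930253/11130300 ≈ 89098.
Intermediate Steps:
Z(t) = -6 + t
o(W) = 11 (o(W) = 5 + 6 = 11)
l = -3409 (l = 11 + 228*(-6 - 9) = 11 + 228*(-15) = 11 - 3420 = -3409)
(-39811/n(58) + l/(-247340)) + T = (-39811/(-225) - 3409/(-247340)) + 88921 = (-39811*(-1/225) - 3409*(-1/247340)) + 88921 = (39811/225 + 3409/247340) + 88921 = 1969523953/11130300 + 88921 = 991686930253/11130300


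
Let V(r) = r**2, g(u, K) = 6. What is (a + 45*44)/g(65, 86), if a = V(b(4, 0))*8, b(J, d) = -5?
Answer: 1090/3 ≈ 363.33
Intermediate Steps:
a = 200 (a = (-5)**2*8 = 25*8 = 200)
(a + 45*44)/g(65, 86) = (200 + 45*44)/6 = (200 + 1980)*(1/6) = 2180*(1/6) = 1090/3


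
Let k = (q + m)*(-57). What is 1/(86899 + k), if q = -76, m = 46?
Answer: 1/88609 ≈ 1.1286e-5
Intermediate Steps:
k = 1710 (k = (-76 + 46)*(-57) = -30*(-57) = 1710)
1/(86899 + k) = 1/(86899 + 1710) = 1/88609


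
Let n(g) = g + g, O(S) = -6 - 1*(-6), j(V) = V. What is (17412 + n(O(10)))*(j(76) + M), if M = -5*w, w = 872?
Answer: -74593008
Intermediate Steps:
M = -4360 (M = -5*872 = -4360)
O(S) = 0 (O(S) = -6 + 6 = 0)
n(g) = 2*g
(17412 + n(O(10)))*(j(76) + M) = (17412 + 2*0)*(76 - 4360) = (17412 + 0)*(-4284) = 17412*(-4284) = -74593008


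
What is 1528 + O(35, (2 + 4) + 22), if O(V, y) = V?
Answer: 1563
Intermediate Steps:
1528 + O(35, (2 + 4) + 22) = 1528 + 35 = 1563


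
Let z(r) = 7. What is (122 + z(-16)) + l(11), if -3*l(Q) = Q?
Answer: 376/3 ≈ 125.33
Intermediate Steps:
l(Q) = -Q/3
(122 + z(-16)) + l(11) = (122 + 7) - ⅓*11 = 129 - 11/3 = 376/3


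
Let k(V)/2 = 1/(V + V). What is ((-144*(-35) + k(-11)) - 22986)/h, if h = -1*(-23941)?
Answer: -197407/263351 ≈ -0.74960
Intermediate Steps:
k(V) = 1/V (k(V) = 2/(V + V) = 2/((2*V)) = 2*(1/(2*V)) = 1/V)
h = 23941
((-144*(-35) + k(-11)) - 22986)/h = ((-144*(-35) + 1/(-11)) - 22986)/23941 = ((5040 - 1/11) - 22986)*(1/23941) = (55439/11 - 22986)*(1/23941) = -197407/11*1/23941 = -197407/263351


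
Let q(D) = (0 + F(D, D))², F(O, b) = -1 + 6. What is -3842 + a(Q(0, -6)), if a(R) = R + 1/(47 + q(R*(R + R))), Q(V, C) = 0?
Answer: -276623/72 ≈ -3842.0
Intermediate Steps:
F(O, b) = 5
q(D) = 25 (q(D) = (0 + 5)² = 5² = 25)
a(R) = 1/72 + R (a(R) = R + 1/(47 + 25) = R + 1/72 = 1/72 + R)
-3842 + a(Q(0, -6)) = -3842 + (1/72 + 0) = -3842 + 1/72 = -276623/72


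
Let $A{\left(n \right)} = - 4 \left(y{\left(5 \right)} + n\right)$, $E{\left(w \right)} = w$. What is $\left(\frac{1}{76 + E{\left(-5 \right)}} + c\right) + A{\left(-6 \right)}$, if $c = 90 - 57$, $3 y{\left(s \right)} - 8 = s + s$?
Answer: $\frac{2344}{71} \approx 33.014$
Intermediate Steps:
$y{\left(s \right)} = \frac{8}{3} + \frac{2 s}{3}$ ($y{\left(s \right)} = \frac{8}{3} + \frac{s + s}{3} = \frac{8}{3} + \frac{2 s}{3}$)
$c = 33$
$A{\left(n \right)} = -24 - 4 n$ ($A{\left(n \right)} = - 4 \left(\left(\frac{8}{3} + \frac{2}{3} \cdot 5\right) + n\right) = - 4 \left(\left(\frac{8}{3} + \frac{10}{3}\right) + n\right) = - 4 \left(6 + n\right) = -24 - 4 n$)
$\left(\frac{1}{76 + E{\left(-5 \right)}} + c\right) + A{\left(-6 \right)} = \left(\frac{1}{76 - 5} + 33\right) - 0 = \left(\frac{1}{71} + 33\right) + \left(-24 + 24\right) = \left(\frac{1}{71} + 33\right) + 0 = \frac{2344}{71} + 0 = \frac{2344}{71}$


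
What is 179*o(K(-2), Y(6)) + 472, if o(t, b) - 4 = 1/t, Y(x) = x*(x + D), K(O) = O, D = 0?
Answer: 2197/2 ≈ 1098.5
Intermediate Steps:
Y(x) = x**2 (Y(x) = x*(x + 0) = x*x = x**2)
o(t, b) = 4 + 1/t
179*o(K(-2), Y(6)) + 472 = 179*(4 + 1/(-2)) + 472 = 179*(4 - 1/2) + 472 = 179*(7/2) + 472 = 1253/2 + 472 = 2197/2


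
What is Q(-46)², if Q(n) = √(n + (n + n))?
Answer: -138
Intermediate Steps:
Q(n) = √3*√n (Q(n) = √(n + 2*n) = √(3*n) = √3*√n)
Q(-46)² = (√3*√(-46))² = (√3*(I*√46))² = (I*√138)² = -138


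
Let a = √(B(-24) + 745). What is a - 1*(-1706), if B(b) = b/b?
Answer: 1706 + √746 ≈ 1733.3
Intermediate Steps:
B(b) = 1
a = √746 (a = √(1 + 745) = √746 ≈ 27.313)
a - 1*(-1706) = √746 - 1*(-1706) = √746 + 1706 = 1706 + √746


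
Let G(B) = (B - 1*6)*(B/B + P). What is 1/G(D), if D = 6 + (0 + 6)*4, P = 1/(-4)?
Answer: 1/18 ≈ 0.055556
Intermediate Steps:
P = -1/4 ≈ -0.25000
D = 30 (D = 6 + 6*4 = 6 + 24 = 30)
G(B) = -9/2 + 3*B/4 (G(B) = (B - 1*6)*(B/B - 1/4) = (B - 6)*(1 - 1/4) = (-6 + B)*(3/4) = -9/2 + 3*B/4)
1/G(D) = 1/(-9/2 + (3/4)*30) = 1/(-9/2 + 45/2) = 1/18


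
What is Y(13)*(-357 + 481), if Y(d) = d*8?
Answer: 12896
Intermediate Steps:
Y(d) = 8*d
Y(13)*(-357 + 481) = (8*13)*(-357 + 481) = 104*124 = 12896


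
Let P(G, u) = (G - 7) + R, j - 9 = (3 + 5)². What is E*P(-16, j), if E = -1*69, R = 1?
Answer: 1518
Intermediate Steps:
j = 73 (j = 9 + (3 + 5)² = 9 + 8² = 9 + 64 = 73)
P(G, u) = -6 + G (P(G, u) = (G - 7) + 1 = (-7 + G) + 1 = -6 + G)
E = -69
E*P(-16, j) = -69*(-6 - 16) = -69*(-22) = 1518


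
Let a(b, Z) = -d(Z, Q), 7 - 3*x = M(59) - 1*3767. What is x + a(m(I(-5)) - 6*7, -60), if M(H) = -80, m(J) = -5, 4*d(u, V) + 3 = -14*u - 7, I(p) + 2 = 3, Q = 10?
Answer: 6463/6 ≈ 1077.2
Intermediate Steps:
I(p) = 1 (I(p) = -2 + 3 = 1)
d(u, V) = -5/2 - 7*u/2 (d(u, V) = -¾ + (-14*u - 7)/4 = -¾ + (-7 - 14*u)/4 = -¾ + (-7/4 - 7*u/2) = -5/2 - 7*u/2)
x = 3854/3 (x = 7/3 - (-80 - 1*3767)/3 = 7/3 - (-80 - 3767)/3 = 7/3 - ⅓*(-3847) = 7/3 + 3847/3 = 3854/3 ≈ 1284.7)
a(b, Z) = 5/2 + 7*Z/2 (a(b, Z) = -(-5/2 - 7*Z/2) = 5/2 + 7*Z/2)
x + a(m(I(-5)) - 6*7, -60) = 3854/3 + (5/2 + (7/2)*(-60)) = 3854/3 + (5/2 - 210) = 3854/3 - 415/2 = 6463/6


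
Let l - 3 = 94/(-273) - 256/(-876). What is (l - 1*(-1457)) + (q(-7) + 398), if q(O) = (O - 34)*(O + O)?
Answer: 16155430/6643 ≈ 2431.9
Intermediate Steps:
q(O) = 2*O*(-34 + O) (q(O) = (-34 + O)*(2*O) = 2*O*(-34 + O))
l = 19583/6643 (l = 3 + (94/(-273) - 256/(-876)) = 3 + (94*(-1/273) - 256*(-1/876)) = 3 + (-94/273 + 64/219) = 3 - 346/6643 = 19583/6643 ≈ 2.9479)
(l - 1*(-1457)) + (q(-7) + 398) = (19583/6643 - 1*(-1457)) + (2*(-7)*(-34 - 7) + 398) = (19583/6643 + 1457) + (2*(-7)*(-41) + 398) = 9698434/6643 + (574 + 398) = 9698434/6643 + 972 = 16155430/6643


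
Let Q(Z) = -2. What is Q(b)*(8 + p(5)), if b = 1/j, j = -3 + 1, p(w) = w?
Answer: -26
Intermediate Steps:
j = -2
b = -½ (b = 1/(-2) = -½ ≈ -0.50000)
Q(b)*(8 + p(5)) = -2*(8 + 5) = -2*13 = -26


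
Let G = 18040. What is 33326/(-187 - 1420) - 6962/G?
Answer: -306194487/14495140 ≈ -21.124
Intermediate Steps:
33326/(-187 - 1420) - 6962/G = 33326/(-187 - 1420) - 6962/18040 = 33326/(-1607) - 6962*1/18040 = 33326*(-1/1607) - 3481/9020 = -33326/1607 - 3481/9020 = -306194487/14495140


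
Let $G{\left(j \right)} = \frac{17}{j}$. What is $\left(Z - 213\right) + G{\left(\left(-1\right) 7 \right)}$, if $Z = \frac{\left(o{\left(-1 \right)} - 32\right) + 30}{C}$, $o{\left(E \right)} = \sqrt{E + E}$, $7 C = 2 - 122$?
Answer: $- \frac{90431}{420} - \frac{7 i \sqrt{2}}{120} \approx -215.31 - 0.082496 i$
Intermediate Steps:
$C = - \frac{120}{7}$ ($C = \frac{2 - 122}{7} = \frac{1}{7} \left(-120\right) = - \frac{120}{7} \approx -17.143$)
$o{\left(E \right)} = \sqrt{2} \sqrt{E}$ ($o{\left(E \right)} = \sqrt{2 E} = \sqrt{2} \sqrt{E}$)
$Z = \frac{7}{60} - \frac{7 i \sqrt{2}}{120}$ ($Z = \frac{\left(\sqrt{2} \sqrt{-1} - 32\right) + 30}{- \frac{120}{7}} = \left(\left(\sqrt{2} i - 32\right) + 30\right) \left(- \frac{7}{120}\right) = \left(\left(i \sqrt{2} - 32\right) + 30\right) \left(- \frac{7}{120}\right) = \left(\left(-32 + i \sqrt{2}\right) + 30\right) \left(- \frac{7}{120}\right) = \left(-2 + i \sqrt{2}\right) \left(- \frac{7}{120}\right) = \frac{7}{60} - \frac{7 i \sqrt{2}}{120} \approx 0.11667 - 0.082496 i$)
$\left(Z - 213\right) + G{\left(\left(-1\right) 7 \right)} = \left(\left(\frac{7}{60} - \frac{7 i \sqrt{2}}{120}\right) - 213\right) + \frac{17}{\left(-1\right) 7} = \left(- \frac{12773}{60} - \frac{7 i \sqrt{2}}{120}\right) + \frac{17}{-7} = \left(- \frac{12773}{60} - \frac{7 i \sqrt{2}}{120}\right) + 17 \left(- \frac{1}{7}\right) = \left(- \frac{12773}{60} - \frac{7 i \sqrt{2}}{120}\right) - \frac{17}{7} = - \frac{90431}{420} - \frac{7 i \sqrt{2}}{120}$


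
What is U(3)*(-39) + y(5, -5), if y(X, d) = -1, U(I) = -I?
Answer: 116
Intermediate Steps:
U(3)*(-39) + y(5, -5) = -1*3*(-39) - 1 = -3*(-39) - 1 = 117 - 1 = 116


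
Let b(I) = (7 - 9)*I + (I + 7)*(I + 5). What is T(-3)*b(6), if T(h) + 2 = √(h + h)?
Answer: -262 + 131*I*√6 ≈ -262.0 + 320.88*I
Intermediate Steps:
T(h) = -2 + √2*√h (T(h) = -2 + √(h + h) = -2 + √(2*h) = -2 + √2*√h)
b(I) = -2*I + (5 + I)*(7 + I) (b(I) = -2*I + (7 + I)*(5 + I) = -2*I + (5 + I)*(7 + I))
T(-3)*b(6) = (-2 + √2*√(-3))*(35 + 6² + 10*6) = (-2 + √2*(I*√3))*(35 + 36 + 60) = (-2 + I*√6)*131 = -262 + 131*I*√6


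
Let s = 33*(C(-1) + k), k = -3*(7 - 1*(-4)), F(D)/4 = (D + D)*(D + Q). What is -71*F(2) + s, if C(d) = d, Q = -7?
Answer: 4558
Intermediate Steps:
F(D) = 8*D*(-7 + D) (F(D) = 4*((D + D)*(D - 7)) = 4*((2*D)*(-7 + D)) = 4*(2*D*(-7 + D)) = 8*D*(-7 + D))
k = -33 (k = -3*(7 + 4) = -3*11 = -33)
s = -1122 (s = 33*(-1 - 33) = 33*(-34) = -1122)
-71*F(2) + s = -568*2*(-7 + 2) - 1122 = -568*2*(-5) - 1122 = -71*(-80) - 1122 = 5680 - 1122 = 4558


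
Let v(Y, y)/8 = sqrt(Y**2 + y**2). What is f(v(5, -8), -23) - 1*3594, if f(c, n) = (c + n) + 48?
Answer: -3569 + 8*sqrt(89) ≈ -3493.5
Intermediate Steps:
v(Y, y) = 8*sqrt(Y**2 + y**2)
f(c, n) = 48 + c + n
f(v(5, -8), -23) - 1*3594 = (48 + 8*sqrt(5**2 + (-8)**2) - 23) - 1*3594 = (48 + 8*sqrt(25 + 64) - 23) - 3594 = (48 + 8*sqrt(89) - 23) - 3594 = (25 + 8*sqrt(89)) - 3594 = -3569 + 8*sqrt(89)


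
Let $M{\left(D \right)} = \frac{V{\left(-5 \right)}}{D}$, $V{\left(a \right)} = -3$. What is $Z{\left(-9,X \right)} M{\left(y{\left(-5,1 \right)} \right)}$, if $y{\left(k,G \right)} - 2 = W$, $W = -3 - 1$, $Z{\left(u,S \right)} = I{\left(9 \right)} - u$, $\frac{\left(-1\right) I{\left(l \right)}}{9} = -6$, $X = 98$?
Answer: $\frac{189}{2} \approx 94.5$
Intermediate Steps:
$I{\left(l \right)} = 54$ ($I{\left(l \right)} = \left(-9\right) \left(-6\right) = 54$)
$Z{\left(u,S \right)} = 54 - u$
$W = -4$ ($W = -3 - 1 = -4$)
$y{\left(k,G \right)} = -2$ ($y{\left(k,G \right)} = 2 - 4 = -2$)
$M{\left(D \right)} = - \frac{3}{D}$
$Z{\left(-9,X \right)} M{\left(y{\left(-5,1 \right)} \right)} = \left(54 - -9\right) \left(- \frac{3}{-2}\right) = \left(54 + 9\right) \left(\left(-3\right) \left(- \frac{1}{2}\right)\right) = 63 \cdot \frac{3}{2} = \frac{189}{2}$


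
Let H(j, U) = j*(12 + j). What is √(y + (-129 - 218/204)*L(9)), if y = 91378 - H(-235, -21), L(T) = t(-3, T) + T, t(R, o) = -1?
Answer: √98662305/51 ≈ 194.76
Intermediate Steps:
L(T) = -1 + T
y = 38973 (y = 91378 - (-235)*(12 - 235) = 91378 - (-235)*(-223) = 91378 - 1*52405 = 91378 - 52405 = 38973)
√(y + (-129 - 218/204)*L(9)) = √(38973 + (-129 - 218/204)*(-1 + 9)) = √(38973 + (-129 - 218*1/204)*8) = √(38973 + (-129 - 109/102)*8) = √(38973 - 13267/102*8) = √(38973 - 53068/51) = √(1934555/51) = √98662305/51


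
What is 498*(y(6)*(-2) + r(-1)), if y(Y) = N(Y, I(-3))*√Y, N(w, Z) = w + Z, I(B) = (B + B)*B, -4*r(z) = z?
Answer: 249/2 - 23904*√6 ≈ -58428.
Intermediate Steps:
r(z) = -z/4
I(B) = 2*B² (I(B) = (2*B)*B = 2*B²)
N(w, Z) = Z + w
y(Y) = √Y*(18 + Y) (y(Y) = (2*(-3)² + Y)*√Y = (2*9 + Y)*√Y = (18 + Y)*√Y = √Y*(18 + Y))
498*(y(6)*(-2) + r(-1)) = 498*((√6*(18 + 6))*(-2) - ¼*(-1)) = 498*((√6*24)*(-2) + ¼) = 498*((24*√6)*(-2) + ¼) = 498*(-48*√6 + ¼) = 498*(¼ - 48*√6) = 249/2 - 23904*√6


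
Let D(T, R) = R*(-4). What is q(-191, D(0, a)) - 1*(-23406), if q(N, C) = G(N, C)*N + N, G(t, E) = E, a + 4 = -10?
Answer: 12519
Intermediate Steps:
a = -14 (a = -4 - 10 = -14)
D(T, R) = -4*R
q(N, C) = N + C*N (q(N, C) = C*N + N = N + C*N)
q(-191, D(0, a)) - 1*(-23406) = -191*(1 - 4*(-14)) - 1*(-23406) = -191*(1 + 56) + 23406 = -191*57 + 23406 = -10887 + 23406 = 12519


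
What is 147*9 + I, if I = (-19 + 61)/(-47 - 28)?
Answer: 33061/25 ≈ 1322.4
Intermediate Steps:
I = -14/25 (I = 42/(-75) = 42*(-1/75) = -14/25 ≈ -0.56000)
147*9 + I = 147*9 - 14/25 = 1323 - 14/25 = 33061/25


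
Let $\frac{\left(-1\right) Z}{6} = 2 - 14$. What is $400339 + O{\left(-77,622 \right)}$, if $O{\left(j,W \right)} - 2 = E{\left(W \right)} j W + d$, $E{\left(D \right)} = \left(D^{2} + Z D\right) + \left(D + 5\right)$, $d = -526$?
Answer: $-20703936915$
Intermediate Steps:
$Z = 72$ ($Z = - 6 \left(2 - 14\right) = \left(-6\right) \left(-12\right) = 72$)
$E{\left(D \right)} = 5 + D^{2} + 73 D$ ($E{\left(D \right)} = \left(D^{2} + 72 D\right) + \left(D + 5\right) = \left(D^{2} + 72 D\right) + \left(5 + D\right) = 5 + D^{2} + 73 D$)
$O{\left(j,W \right)} = -524 + W j \left(5 + W^{2} + 73 W\right)$ ($O{\left(j,W \right)} = 2 + \left(\left(5 + W^{2} + 73 W\right) j W - 526\right) = 2 + \left(j \left(5 + W^{2} + 73 W\right) W - 526\right) = 2 + \left(W j \left(5 + W^{2} + 73 W\right) - 526\right) = 2 + \left(-526 + W j \left(5 + W^{2} + 73 W\right)\right) = -524 + W j \left(5 + W^{2} + 73 W\right)$)
$400339 + O{\left(-77,622 \right)} = 400339 + \left(-524 + 622 \left(-77\right) \left(5 + 622^{2} + 73 \cdot 622\right)\right) = 400339 + \left(-524 + 622 \left(-77\right) \left(5 + 386884 + 45406\right)\right) = 400339 + \left(-524 + 622 \left(-77\right) 432295\right) = 400339 - 20704337254 = -20703936915$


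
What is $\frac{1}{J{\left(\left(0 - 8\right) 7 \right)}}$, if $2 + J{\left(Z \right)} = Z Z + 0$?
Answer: $\frac{1}{3134} \approx 0.00031908$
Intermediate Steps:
$J{\left(Z \right)} = -2 + Z^{2}$ ($J{\left(Z \right)} = -2 + \left(Z Z + 0\right) = -2 + \left(Z^{2} + 0\right) = -2 + Z^{2}$)
$\frac{1}{J{\left(\left(0 - 8\right) 7 \right)}} = \frac{1}{-2 + \left(\left(0 - 8\right) 7\right)^{2}} = \frac{1}{-2 + \left(\left(-8\right) 7\right)^{2}} = \frac{1}{-2 + \left(-56\right)^{2}} = \frac{1}{-2 + 3136} = \frac{1}{3134}$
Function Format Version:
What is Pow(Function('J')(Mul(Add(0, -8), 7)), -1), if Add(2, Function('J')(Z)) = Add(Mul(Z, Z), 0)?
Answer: Rational(1, 3134) ≈ 0.00031908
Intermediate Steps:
Function('J')(Z) = Add(-2, Pow(Z, 2)) (Function('J')(Z) = Add(-2, Add(Mul(Z, Z), 0)) = Add(-2, Add(Pow(Z, 2), 0)) = Add(-2, Pow(Z, 2)))
Pow(Function('J')(Mul(Add(0, -8), 7)), -1) = Pow(Add(-2, Pow(Mul(Add(0, -8), 7), 2)), -1) = Pow(Add(-2, Pow(Mul(-8, 7), 2)), -1) = Pow(Add(-2, Pow(-56, 2)), -1) = Pow(Add(-2, 3136), -1) = Pow(3134, -1) = Rational(1, 3134)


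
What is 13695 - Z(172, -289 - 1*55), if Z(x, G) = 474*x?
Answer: -67833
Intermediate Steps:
13695 - Z(172, -289 - 1*55) = 13695 - 474*172 = 13695 - 1*81528 = 13695 - 81528 = -67833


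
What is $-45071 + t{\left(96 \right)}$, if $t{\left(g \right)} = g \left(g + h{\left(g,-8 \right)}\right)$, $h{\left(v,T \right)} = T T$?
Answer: $-29711$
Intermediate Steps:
$h{\left(v,T \right)} = T^{2}$
$t{\left(g \right)} = g \left(64 + g\right)$ ($t{\left(g \right)} = g \left(g + \left(-8\right)^{2}\right) = g \left(g + 64\right) = g \left(64 + g\right)$)
$-45071 + t{\left(96 \right)} = -45071 + 96 \left(64 + 96\right) = -45071 + 96 \cdot 160 = -45071 + 15360 = -29711$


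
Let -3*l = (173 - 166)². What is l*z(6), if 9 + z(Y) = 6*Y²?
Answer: -3381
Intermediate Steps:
z(Y) = -9 + 6*Y²
l = -49/3 (l = -(173 - 166)²/3 = -⅓*7² = -⅓*49 = -49/3 ≈ -16.333)
l*z(6) = -49*(-9 + 6*6²)/3 = -49*(-9 + 6*36)/3 = -49*(-9 + 216)/3 = -49/3*207 = -3381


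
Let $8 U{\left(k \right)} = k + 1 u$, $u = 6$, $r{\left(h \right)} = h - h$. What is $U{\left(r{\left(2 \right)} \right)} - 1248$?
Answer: $- \frac{4989}{4} \approx -1247.3$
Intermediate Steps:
$r{\left(h \right)} = 0$
$U{\left(k \right)} = \frac{3}{4} + \frac{k}{8}$ ($U{\left(k \right)} = \frac{k + 1 \cdot 6}{8} = \frac{k + 6}{8} = \frac{6 + k}{8} = \frac{3}{4} + \frac{k}{8}$)
$U{\left(r{\left(2 \right)} \right)} - 1248 = \left(\frac{3}{4} + \frac{1}{8} \cdot 0\right) - 1248 = \left(\frac{3}{4} + 0\right) - 1248 = \frac{3}{4} - 1248 = - \frac{4989}{4}$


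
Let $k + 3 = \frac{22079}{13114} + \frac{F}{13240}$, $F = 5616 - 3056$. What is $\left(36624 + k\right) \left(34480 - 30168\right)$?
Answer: $\frac{342739680610404}{2170367} \approx 1.5792 \cdot 10^{8}$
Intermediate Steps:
$F = 2560$
$k = - \frac{4874757}{4340734}$ ($k = -3 + \left(\frac{22079}{13114} + \frac{2560}{13240}\right) = -3 + \left(22079 \cdot \frac{1}{13114} + 2560 \cdot \frac{1}{13240}\right) = -3 + \left(\frac{22079}{13114} + \frac{64}{331}\right) = -3 + \frac{8147445}{4340734} = - \frac{4874757}{4340734} \approx -1.123$)
$\left(36624 + k\right) \left(34480 - 30168\right) = \left(36624 - \frac{4874757}{4340734}\right) \left(34480 - 30168\right) = \frac{158970167259}{4340734} \cdot 4312 = \frac{342739680610404}{2170367}$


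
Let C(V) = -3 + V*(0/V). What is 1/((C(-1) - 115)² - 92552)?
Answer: -1/78628 ≈ -1.2718e-5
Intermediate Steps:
C(V) = -3 (C(V) = -3 + V*0 = -3 + 0 = -3)
1/((C(-1) - 115)² - 92552) = 1/((-3 - 115)² - 92552) = 1/((-118)² - 92552) = 1/(13924 - 92552) = 1/(-78628) = -1/78628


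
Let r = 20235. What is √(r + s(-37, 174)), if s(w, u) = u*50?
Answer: 3*√3215 ≈ 170.10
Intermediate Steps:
s(w, u) = 50*u
√(r + s(-37, 174)) = √(20235 + 50*174) = √(20235 + 8700) = √28935 = 3*√3215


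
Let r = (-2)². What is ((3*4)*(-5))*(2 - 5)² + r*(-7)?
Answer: -568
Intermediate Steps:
r = 4
((3*4)*(-5))*(2 - 5)² + r*(-7) = ((3*4)*(-5))*(2 - 5)² + 4*(-7) = (12*(-5))*(-3)² - 28 = -60*9 - 28 = -540 - 28 = -568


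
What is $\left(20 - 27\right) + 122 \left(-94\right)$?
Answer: $-11475$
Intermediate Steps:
$\left(20 - 27\right) + 122 \left(-94\right) = -7 - 11468 = -11475$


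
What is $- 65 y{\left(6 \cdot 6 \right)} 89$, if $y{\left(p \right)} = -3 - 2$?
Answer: $28925$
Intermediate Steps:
$y{\left(p \right)} = -5$
$- 65 y{\left(6 \cdot 6 \right)} 89 = \left(-65\right) \left(-5\right) 89 = 325 \cdot 89 = 28925$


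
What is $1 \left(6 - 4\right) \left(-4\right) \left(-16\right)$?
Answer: $128$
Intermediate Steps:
$1 \left(6 - 4\right) \left(-4\right) \left(-16\right) = 1 \cdot 2 \left(-4\right) \left(-16\right) = 1 \left(-8\right) \left(-16\right) = \left(-8\right) \left(-16\right) = 128$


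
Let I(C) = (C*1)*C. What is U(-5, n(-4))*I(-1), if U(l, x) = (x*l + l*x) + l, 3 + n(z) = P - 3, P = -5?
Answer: 105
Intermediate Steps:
n(z) = -11 (n(z) = -3 + (-5 - 3) = -3 - 8 = -11)
I(C) = C**2 (I(C) = C*C = C**2)
U(l, x) = l + 2*l*x (U(l, x) = (l*x + l*x) + l = 2*l*x + l = l + 2*l*x)
U(-5, n(-4))*I(-1) = -5*(1 + 2*(-11))*(-1)**2 = -5*(1 - 22)*1 = -5*(-21)*1 = 105*1 = 105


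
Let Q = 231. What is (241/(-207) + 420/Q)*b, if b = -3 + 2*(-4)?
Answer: -1489/207 ≈ -7.1932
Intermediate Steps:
b = -11 (b = -3 - 8 = -11)
(241/(-207) + 420/Q)*b = (241/(-207) + 420/231)*(-11) = (241*(-1/207) + 420*(1/231))*(-11) = (-241/207 + 20/11)*(-11) = (1489/2277)*(-11) = -1489/207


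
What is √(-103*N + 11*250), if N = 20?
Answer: √690 ≈ 26.268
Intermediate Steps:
√(-103*N + 11*250) = √(-103*20 + 11*250) = √(-2060 + 2750) = √690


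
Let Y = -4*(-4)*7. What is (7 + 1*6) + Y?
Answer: 125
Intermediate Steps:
Y = 112 (Y = 16*7 = 112)
(7 + 1*6) + Y = (7 + 1*6) + 112 = (7 + 6) + 112 = 13 + 112 = 125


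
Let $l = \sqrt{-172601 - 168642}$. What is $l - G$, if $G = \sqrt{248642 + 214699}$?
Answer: $- \sqrt{463341} + 41 i \sqrt{203} \approx -680.69 + 584.16 i$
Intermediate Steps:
$G = \sqrt{463341} \approx 680.69$
$l = 41 i \sqrt{203}$ ($l = \sqrt{-341243} = 41 i \sqrt{203} \approx 584.16 i$)
$l - G = 41 i \sqrt{203} - \sqrt{463341} = - \sqrt{463341} + 41 i \sqrt{203}$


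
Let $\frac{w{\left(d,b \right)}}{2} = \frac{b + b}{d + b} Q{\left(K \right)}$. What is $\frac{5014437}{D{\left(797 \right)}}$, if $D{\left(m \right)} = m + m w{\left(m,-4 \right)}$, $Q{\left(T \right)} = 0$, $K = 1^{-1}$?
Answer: $\frac{5014437}{797} \approx 6291.6$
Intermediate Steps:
$K = 1$
$w{\left(d,b \right)} = 0$ ($w{\left(d,b \right)} = 2 \frac{b + b}{d + b} 0 = 2 \frac{2 b}{b + d} 0 = 2 \cdot 0 = 0$)
$D{\left(m \right)} = m$ ($D{\left(m \right)} = m + m 0 = m + 0 = m$)
$\frac{5014437}{D{\left(797 \right)}} = \frac{5014437}{797}$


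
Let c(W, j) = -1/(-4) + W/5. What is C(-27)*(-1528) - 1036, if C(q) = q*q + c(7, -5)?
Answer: -5587346/5 ≈ -1.1175e+6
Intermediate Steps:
c(W, j) = ¼ + W/5 (c(W, j) = -1*(-¼) + W*(⅕) = ¼ + W/5)
C(q) = 33/20 + q² (C(q) = q*q + (¼ + (⅕)*7) = q² + (¼ + 7/5) = q² + 33/20 = 33/20 + q²)
C(-27)*(-1528) - 1036 = (33/20 + (-27)²)*(-1528) - 1036 = (33/20 + 729)*(-1528) - 1036 = (14613/20)*(-1528) - 1036 = -5582166/5 - 1036 = -5587346/5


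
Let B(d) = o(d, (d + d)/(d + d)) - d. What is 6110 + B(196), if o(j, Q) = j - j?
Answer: 5914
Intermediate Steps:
o(j, Q) = 0
B(d) = -d (B(d) = 0 - d = -d)
6110 + B(196) = 6110 - 1*196 = 6110 - 196 = 5914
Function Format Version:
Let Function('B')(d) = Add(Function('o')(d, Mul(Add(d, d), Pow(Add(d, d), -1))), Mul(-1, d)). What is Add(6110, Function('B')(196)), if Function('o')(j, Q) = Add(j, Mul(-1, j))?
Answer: 5914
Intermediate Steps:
Function('o')(j, Q) = 0
Function('B')(d) = Mul(-1, d) (Function('B')(d) = Add(0, Mul(-1, d)) = Mul(-1, d))
Add(6110, Function('B')(196)) = Add(6110, Mul(-1, 196)) = Add(6110, -196) = 5914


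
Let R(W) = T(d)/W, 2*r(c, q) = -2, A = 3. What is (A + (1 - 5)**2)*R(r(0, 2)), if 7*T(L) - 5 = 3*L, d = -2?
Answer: 19/7 ≈ 2.7143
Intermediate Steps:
T(L) = 5/7 + 3*L/7 (T(L) = 5/7 + (3*L)/7 = 5/7 + 3*L/7)
r(c, q) = -1 (r(c, q) = (1/2)*(-2) = -1)
R(W) = -1/(7*W) (R(W) = (5/7 + (3/7)*(-2))/W = (5/7 - 6/7)/W = -1/(7*W))
(A + (1 - 5)**2)*R(r(0, 2)) = (3 + (1 - 5)**2)*(-1/7/(-1)) = (3 + (-4)**2)*(-1/7*(-1)) = (3 + 16)*(1/7) = 19*(1/7) = 19/7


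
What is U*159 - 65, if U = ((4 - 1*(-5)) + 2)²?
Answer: 19174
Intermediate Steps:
U = 121 (U = ((4 + 5) + 2)² = (9 + 2)² = 11² = 121)
U*159 - 65 = 121*159 - 65 = 19239 - 65 = 19174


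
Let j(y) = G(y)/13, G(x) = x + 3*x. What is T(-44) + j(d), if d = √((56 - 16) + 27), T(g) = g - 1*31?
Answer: -75 + 4*√67/13 ≈ -72.481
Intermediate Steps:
T(g) = -31 + g (T(g) = g - 31 = -31 + g)
G(x) = 4*x
d = √67 (d = √(40 + 27) = √67 ≈ 8.1853)
j(y) = 4*y/13 (j(y) = (4*y)/13 = (4*y)*(1/13) = 4*y/13)
T(-44) + j(d) = (-31 - 44) + 4*√67/13 = -75 + 4*√67/13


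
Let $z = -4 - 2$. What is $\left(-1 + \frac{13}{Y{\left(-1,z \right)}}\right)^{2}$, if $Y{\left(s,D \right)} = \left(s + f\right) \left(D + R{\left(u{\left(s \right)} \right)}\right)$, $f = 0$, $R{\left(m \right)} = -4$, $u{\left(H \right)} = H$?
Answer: $\frac{9}{100} \approx 0.09$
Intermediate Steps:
$z = -6$ ($z = -4 - 2 = -6$)
$Y{\left(s,D \right)} = s \left(-4 + D\right)$ ($Y{\left(s,D \right)} = \left(s + 0\right) \left(D - 4\right) = s \left(-4 + D\right)$)
$\left(-1 + \frac{13}{Y{\left(-1,z \right)}}\right)^{2} = \left(-1 + \frac{13}{\left(-1\right) \left(-4 - 6\right)}\right)^{2} = \left(-1 + \frac{13}{\left(-1\right) \left(-10\right)}\right)^{2} = \left(-1 + \frac{13}{10}\right)^{2} = \left(\frac{3}{10}\right)^{2} = \frac{9}{100}$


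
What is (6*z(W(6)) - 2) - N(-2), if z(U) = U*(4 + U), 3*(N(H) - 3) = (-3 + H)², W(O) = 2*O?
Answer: 3416/3 ≈ 1138.7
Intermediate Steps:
N(H) = 3 + (-3 + H)²/3
(6*z(W(6)) - 2) - N(-2) = (6*((2*6)*(4 + 2*6)) - 2) - (3 + (-3 - 2)²/3) = (6*(12*(4 + 12)) - 2) - (3 + (⅓)*(-5)²) = (6*(12*16) - 2) - (3 + (⅓)*25) = (6*192 - 2) - (3 + 25/3) = (1152 - 2) - 1*34/3 = 1150 - 34/3 = 3416/3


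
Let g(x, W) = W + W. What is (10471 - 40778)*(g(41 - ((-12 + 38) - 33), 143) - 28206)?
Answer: 846171440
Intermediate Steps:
g(x, W) = 2*W
(10471 - 40778)*(g(41 - ((-12 + 38) - 33), 143) - 28206) = (10471 - 40778)*(2*143 - 28206) = -30307*(286 - 28206) = -30307*(-27920) = 846171440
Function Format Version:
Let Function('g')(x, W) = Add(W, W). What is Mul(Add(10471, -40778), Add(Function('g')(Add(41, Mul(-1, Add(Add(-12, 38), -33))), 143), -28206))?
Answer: 846171440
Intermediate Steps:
Function('g')(x, W) = Mul(2, W)
Mul(Add(10471, -40778), Add(Function('g')(Add(41, Mul(-1, Add(Add(-12, 38), -33))), 143), -28206)) = Mul(Add(10471, -40778), Add(Mul(2, 143), -28206)) = Mul(-30307, Add(286, -28206)) = Mul(-30307, -27920) = 846171440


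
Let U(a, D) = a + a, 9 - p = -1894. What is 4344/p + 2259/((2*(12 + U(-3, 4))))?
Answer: 1450335/7612 ≈ 190.53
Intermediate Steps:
p = 1903 (p = 9 - 1*(-1894) = 9 + 1894 = 1903)
U(a, D) = 2*a
4344/p + 2259/((2*(12 + U(-3, 4)))) = 4344/1903 + 2259/((2*(12 + 2*(-3)))) = 4344*(1/1903) + 2259/((2*(12 - 6))) = 4344/1903 + 2259/((2*6)) = 4344/1903 + 2259/12 = 4344/1903 + 2259*(1/12) = 4344/1903 + 753/4 = 1450335/7612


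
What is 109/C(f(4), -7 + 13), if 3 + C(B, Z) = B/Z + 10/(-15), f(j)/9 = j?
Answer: 327/7 ≈ 46.714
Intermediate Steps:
f(j) = 9*j
C(B, Z) = -11/3 + B/Z (C(B, Z) = -3 + (B/Z + 10/(-15)) = -3 + (B/Z + 10*(-1/15)) = -3 + (B/Z - ⅔) = -3 + (-⅔ + B/Z) = -11/3 + B/Z)
109/C(f(4), -7 + 13) = 109/(-11/3 + (9*4)/(-7 + 13)) = 109/(-11/3 + 36/6) = 109/(-11/3 + 36*(⅙)) = 109/(-11/3 + 6) = 109/(7/3) = 109*(3/7) = 327/7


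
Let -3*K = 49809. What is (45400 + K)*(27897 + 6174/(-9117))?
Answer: 813773703075/1013 ≈ 8.0333e+8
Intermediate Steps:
K = -16603 (K = -⅓*49809 = -16603)
(45400 + K)*(27897 + 6174/(-9117)) = (45400 - 16603)*(27897 + 6174/(-9117)) = 28797*(27897 + 6174*(-1/9117)) = 28797*(27897 - 686/1013) = 28797*(28258975/1013) = 813773703075/1013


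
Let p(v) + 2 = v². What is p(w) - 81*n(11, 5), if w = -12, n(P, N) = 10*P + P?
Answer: -9659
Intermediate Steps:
n(P, N) = 11*P
p(v) = -2 + v²
p(w) - 81*n(11, 5) = (-2 + (-12)²) - 891*11 = (-2 + 144) - 81*121 = 142 - 9801 = -9659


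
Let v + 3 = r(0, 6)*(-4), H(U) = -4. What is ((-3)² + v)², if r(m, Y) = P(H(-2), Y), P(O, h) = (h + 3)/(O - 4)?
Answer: 441/4 ≈ 110.25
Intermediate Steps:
P(O, h) = (3 + h)/(-4 + O)
r(m, Y) = -3/8 - Y/8 (r(m, Y) = (3 + Y)/(-4 - 4) = (3 + Y)/(-8) = -(3 + Y)/8 = -3/8 - Y/8)
v = 3/2 (v = -3 + (-3/8 - ⅛*6)*(-4) = -3 + (-3/8 - ¾)*(-4) = -3 - 9/8*(-4) = -3 + 9/2 = 3/2 ≈ 1.5000)
((-3)² + v)² = ((-3)² + 3/2)² = (9 + 3/2)² = (21/2)² = 441/4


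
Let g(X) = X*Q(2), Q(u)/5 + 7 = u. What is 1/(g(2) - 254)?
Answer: -1/304 ≈ -0.0032895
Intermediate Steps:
Q(u) = -35 + 5*u
g(X) = -25*X (g(X) = X*(-35 + 5*2) = X*(-35 + 10) = X*(-25) = -25*X)
1/(g(2) - 254) = 1/(-25*2 - 254) = 1/(-50 - 254) = 1/(-304) = -1/304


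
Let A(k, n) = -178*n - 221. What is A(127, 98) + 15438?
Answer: -2227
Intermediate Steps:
A(k, n) = -221 - 178*n
A(127, 98) + 15438 = (-221 - 178*98) + 15438 = (-221 - 17444) + 15438 = -17665 + 15438 = -2227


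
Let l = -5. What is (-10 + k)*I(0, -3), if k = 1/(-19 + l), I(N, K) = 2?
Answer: -241/12 ≈ -20.083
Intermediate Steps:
k = -1/24 (k = 1/(-19 - 5) = 1/(-24) = -1/24 ≈ -0.041667)
(-10 + k)*I(0, -3) = (-10 - 1/24)*2 = -241/24*2 = -241/12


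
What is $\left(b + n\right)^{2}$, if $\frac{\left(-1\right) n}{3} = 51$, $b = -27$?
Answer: $32400$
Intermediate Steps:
$n = -153$ ($n = \left(-3\right) 51 = -153$)
$\left(b + n\right)^{2} = \left(-27 - 153\right)^{2} = \left(-180\right)^{2} = 32400$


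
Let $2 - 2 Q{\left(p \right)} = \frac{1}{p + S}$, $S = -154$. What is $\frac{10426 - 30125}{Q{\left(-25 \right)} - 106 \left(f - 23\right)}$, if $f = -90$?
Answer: $- \frac{7052242}{4288483} \approx -1.6445$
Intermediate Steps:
$Q{\left(p \right)} = 1 - \frac{1}{2 \left(-154 + p\right)}$ ($Q{\left(p \right)} = 1 - \frac{1}{2 \left(p - 154\right)} = 1 - \frac{1}{2 \left(-154 + p\right)}$)
$\frac{10426 - 30125}{Q{\left(-25 \right)} - 106 \left(f - 23\right)} = \frac{10426 - 30125}{\frac{- \frac{309}{2} - 25}{-154 - 25} - 106 \left(-90 - 23\right)} = - \frac{19699}{\frac{1}{-179} \left(- \frac{359}{2}\right) - -11978} = - \frac{19699}{\left(- \frac{1}{179}\right) \left(- \frac{359}{2}\right) + 11978} = - \frac{19699}{\frac{359}{358} + 11978} = - \frac{19699}{\frac{4288483}{358}} = \left(-19699\right) \frac{358}{4288483} = - \frac{7052242}{4288483}$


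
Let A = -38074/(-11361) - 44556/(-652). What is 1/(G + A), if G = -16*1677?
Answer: -1851843/49555895135 ≈ -3.7369e-5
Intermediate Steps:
A = 132756241/1851843 (A = -38074*(-1/11361) - 44556*(-1/652) = 38074/11361 + 11139/163 = 132756241/1851843 ≈ 71.689)
G = -26832
1/(G + A) = 1/(-26832 + 132756241/1851843) = 1/(-49555895135/1851843) = -1851843/49555895135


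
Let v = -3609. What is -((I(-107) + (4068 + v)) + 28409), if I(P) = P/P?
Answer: -28869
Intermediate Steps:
I(P) = 1
-((I(-107) + (4068 + v)) + 28409) = -((1 + (4068 - 3609)) + 28409) = -((1 + 459) + 28409) = -(460 + 28409) = -1*28869 = -28869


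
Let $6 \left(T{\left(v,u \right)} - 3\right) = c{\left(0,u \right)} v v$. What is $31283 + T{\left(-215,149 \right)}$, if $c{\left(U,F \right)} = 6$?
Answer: $77511$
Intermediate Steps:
$T{\left(v,u \right)} = 3 + v^{2}$ ($T{\left(v,u \right)} = 3 + \frac{6 v v}{6} = 3 + \frac{6 v^{2}}{6} = 3 + v^{2}$)
$31283 + T{\left(-215,149 \right)} = 31283 + \left(3 + \left(-215\right)^{2}\right) = 31283 + \left(3 + 46225\right) = 31283 + 46228 = 77511$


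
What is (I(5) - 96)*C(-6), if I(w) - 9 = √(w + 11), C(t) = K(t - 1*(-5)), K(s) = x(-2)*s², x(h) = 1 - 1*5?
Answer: 332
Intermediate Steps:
x(h) = -4 (x(h) = 1 - 5 = -4)
K(s) = -4*s²
C(t) = -4*(5 + t)² (C(t) = -4*(t - 1*(-5))² = -4*(t + 5)² = -4*(5 + t)²)
I(w) = 9 + √(11 + w) (I(w) = 9 + √(w + 11) = 9 + √(11 + w))
(I(5) - 96)*C(-6) = ((9 + √(11 + 5)) - 96)*(-4*(5 - 6)²) = ((9 + √16) - 96)*(-4*(-1)²) = ((9 + 4) - 96)*(-4*1) = (13 - 96)*(-4) = -83*(-4) = 332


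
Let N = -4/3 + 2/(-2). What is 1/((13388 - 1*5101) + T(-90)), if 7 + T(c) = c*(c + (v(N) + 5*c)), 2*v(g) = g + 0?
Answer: 1/56985 ≈ 1.7548e-5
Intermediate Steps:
N = -7/3 (N = -4*1/3 + 2*(-1/2) = -4/3 - 1 = -7/3 ≈ -2.3333)
v(g) = g/2 (v(g) = (g + 0)/2 = g/2)
T(c) = -7 + c*(-7/6 + 6*c) (T(c) = -7 + c*(c + ((1/2)*(-7/3) + 5*c)) = -7 + c*(c + (-7/6 + 5*c)) = -7 + c*(-7/6 + 6*c))
1/((13388 - 1*5101) + T(-90)) = 1/((13388 - 1*5101) + (-7 + 6*(-90)**2 - 7/6*(-90))) = 1/((13388 - 5101) + (-7 + 6*8100 + 105)) = 1/(8287 + (-7 + 48600 + 105)) = 1/(8287 + 48698) = 1/56985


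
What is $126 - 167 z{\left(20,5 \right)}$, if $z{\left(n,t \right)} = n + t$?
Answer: $-4049$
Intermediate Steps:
$126 - 167 z{\left(20,5 \right)} = 126 - 167 \left(20 + 5\right) = 126 - 4175 = -4049$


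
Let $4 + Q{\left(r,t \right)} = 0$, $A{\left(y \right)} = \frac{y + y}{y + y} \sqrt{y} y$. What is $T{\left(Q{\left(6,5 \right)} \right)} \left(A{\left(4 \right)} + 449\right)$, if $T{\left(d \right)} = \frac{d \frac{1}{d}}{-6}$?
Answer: $- \frac{457}{6} \approx -76.167$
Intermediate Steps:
$A{\left(y \right)} = y^{\frac{3}{2}}$ ($A{\left(y \right)} = \frac{2 y}{2 y} \sqrt{y} y = 2 y \frac{1}{2 y} \sqrt{y} y = 1 \sqrt{y} y = \sqrt{y} y = y^{\frac{3}{2}}$)
$Q{\left(r,t \right)} = -4$ ($Q{\left(r,t \right)} = -4 + 0 = -4$)
$T{\left(d \right)} = - \frac{1}{6}$ ($T{\left(d \right)} = 1 \left(- \frac{1}{6}\right) = - \frac{1}{6}$)
$T{\left(Q{\left(6,5 \right)} \right)} \left(A{\left(4 \right)} + 449\right) = - \frac{4^{\frac{3}{2}} + 449}{6} = - \frac{8 + 449}{6} = \left(- \frac{1}{6}\right) 457 = - \frac{457}{6}$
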